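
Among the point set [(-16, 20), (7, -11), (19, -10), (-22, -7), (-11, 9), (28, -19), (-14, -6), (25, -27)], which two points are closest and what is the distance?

Computing all pairwise distances among 8 points:

d((-16, 20), (7, -11)) = 38.6005
d((-16, 20), (19, -10)) = 46.0977
d((-16, 20), (-22, -7)) = 27.6586
d((-16, 20), (-11, 9)) = 12.083
d((-16, 20), (28, -19)) = 58.7963
d((-16, 20), (-14, -6)) = 26.0768
d((-16, 20), (25, -27)) = 62.3699
d((7, -11), (19, -10)) = 12.0416
d((7, -11), (-22, -7)) = 29.2746
d((7, -11), (-11, 9)) = 26.9072
d((7, -11), (28, -19)) = 22.4722
d((7, -11), (-14, -6)) = 21.587
d((7, -11), (25, -27)) = 24.0832
d((19, -10), (-22, -7)) = 41.1096
d((19, -10), (-11, 9)) = 35.5106
d((19, -10), (28, -19)) = 12.7279
d((19, -10), (-14, -6)) = 33.2415
d((19, -10), (25, -27)) = 18.0278
d((-22, -7), (-11, 9)) = 19.4165
d((-22, -7), (28, -19)) = 51.4198
d((-22, -7), (-14, -6)) = 8.0623 <-- minimum
d((-22, -7), (25, -27)) = 51.0784
d((-11, 9), (28, -19)) = 48.0104
d((-11, 9), (-14, -6)) = 15.2971
d((-11, 9), (25, -27)) = 50.9117
d((28, -19), (-14, -6)) = 43.9659
d((28, -19), (25, -27)) = 8.544
d((-14, -6), (25, -27)) = 44.2945

Closest pair: (-22, -7) and (-14, -6) with distance 8.0623

The closest pair is (-22, -7) and (-14, -6) with Euclidean distance 8.0623. For 8 points, brute-force pairwise comparison is shown above. For large n, the divide-and-conquer algorithm (sort by x, recurse on halves, check the dividing strip) achieves O(n log n).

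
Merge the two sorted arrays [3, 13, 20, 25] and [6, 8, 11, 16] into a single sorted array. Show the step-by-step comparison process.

Merging process:

Compare 3 vs 6: take 3 from left. Merged: [3]
Compare 13 vs 6: take 6 from right. Merged: [3, 6]
Compare 13 vs 8: take 8 from right. Merged: [3, 6, 8]
Compare 13 vs 11: take 11 from right. Merged: [3, 6, 8, 11]
Compare 13 vs 16: take 13 from left. Merged: [3, 6, 8, 11, 13]
Compare 20 vs 16: take 16 from right. Merged: [3, 6, 8, 11, 13, 16]
Append remaining from left: [20, 25]. Merged: [3, 6, 8, 11, 13, 16, 20, 25]

Final merged array: [3, 6, 8, 11, 13, 16, 20, 25]
Total comparisons: 6

The merged array is [3, 6, 8, 11, 13, 16, 20, 25], requiring 6 comparisons. The merge step runs in O(n) time where n is the total number of elements.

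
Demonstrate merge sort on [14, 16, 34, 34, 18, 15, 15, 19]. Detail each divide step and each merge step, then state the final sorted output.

Merge sort trace:

Split: [14, 16, 34, 34, 18, 15, 15, 19] -> [14, 16, 34, 34] and [18, 15, 15, 19]
  Split: [14, 16, 34, 34] -> [14, 16] and [34, 34]
    Split: [14, 16] -> [14] and [16]
    Merge: [14] + [16] -> [14, 16]
    Split: [34, 34] -> [34] and [34]
    Merge: [34] + [34] -> [34, 34]
  Merge: [14, 16] + [34, 34] -> [14, 16, 34, 34]
  Split: [18, 15, 15, 19] -> [18, 15] and [15, 19]
    Split: [18, 15] -> [18] and [15]
    Merge: [18] + [15] -> [15, 18]
    Split: [15, 19] -> [15] and [19]
    Merge: [15] + [19] -> [15, 19]
  Merge: [15, 18] + [15, 19] -> [15, 15, 18, 19]
Merge: [14, 16, 34, 34] + [15, 15, 18, 19] -> [14, 15, 15, 16, 18, 19, 34, 34]

Final sorted array: [14, 15, 15, 16, 18, 19, 34, 34]

The merge sort proceeds by recursively splitting the array and merging sorted halves.
After all merges, the sorted array is [14, 15, 15, 16, 18, 19, 34, 34].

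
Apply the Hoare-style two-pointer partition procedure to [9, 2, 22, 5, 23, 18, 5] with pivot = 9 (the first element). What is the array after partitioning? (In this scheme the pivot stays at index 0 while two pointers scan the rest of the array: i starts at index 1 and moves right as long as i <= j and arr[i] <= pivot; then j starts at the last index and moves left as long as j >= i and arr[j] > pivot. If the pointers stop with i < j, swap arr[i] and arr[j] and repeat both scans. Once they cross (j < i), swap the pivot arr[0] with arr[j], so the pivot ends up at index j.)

Hoare-style two-pointer partition with pivot = 9:

Initial array: [9, 2, 22, 5, 23, 18, 5]

Pointers start at i = 1, j = 6.
i stops at index 2 (arr[2]=22 > 9), j stops at index 6 (arr[6]=5 <= 9): swap arr[2] and arr[6], array becomes [9, 2, 5, 5, 23, 18, 22]
i ends at 4, j ends at 3: the pointers have crossed (j < i), so scanning stops.

Swap pivot arr[0] with arr[3] to place pivot at position 3: [5, 2, 5, 9, 23, 18, 22]
Pivot position: 3

After partitioning with pivot 9, the array becomes [5, 2, 5, 9, 23, 18, 22]. The pivot is placed at index 3. All elements to the left of the pivot are <= 9, and all elements to the right are > 9.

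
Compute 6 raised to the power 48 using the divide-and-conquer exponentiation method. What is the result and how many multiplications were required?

Computing 6^48 by squaring (build up from 6^1; each line after the first costs one multiplication):

6^1 = 6
6^2 = (6^1)^2 = 6^2 = 36
6^3 = 6 * 6^2 = 6 * 36 = 216
6^6 = (6^3)^2 = 216^2 = 46656
6^12 = (6^6)^2 = 46656^2 = 2176782336
6^24 = (6^12)^2 = 2176782336^2 = 4738381338321616896
6^48 = (6^24)^2 = 4738381338321616896^2 = 22452257707354557240087211123792674816

Result: 22452257707354557240087211123792674816
Multiplications needed: 6 (6 lines after 6^1)

6^48 = 22452257707354557240087211123792674816. Using exponentiation by squaring, this requires 6 multiplications. The key idea: if the exponent is even, square the half-power; if odd, multiply by the base once.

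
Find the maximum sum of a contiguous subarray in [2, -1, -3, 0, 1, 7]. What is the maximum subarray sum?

Using Kadane's algorithm on [2, -1, -3, 0, 1, 7]:

Scanning through the array:
Position 1 (value -1): max_ending_here = 1, max_so_far = 2
Position 2 (value -3): max_ending_here = -2, max_so_far = 2
Position 3 (value 0): max_ending_here = 0, max_so_far = 2
Position 4 (value 1): max_ending_here = 1, max_so_far = 2
Position 5 (value 7): max_ending_here = 8, max_so_far = 8

Maximum subarray: [0, 1, 7]
Maximum sum: 8

The maximum subarray is [0, 1, 7] with sum 8. This subarray runs from index 3 to index 5.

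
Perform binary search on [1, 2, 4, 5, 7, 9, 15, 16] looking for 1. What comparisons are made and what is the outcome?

Binary search for 1 in [1, 2, 4, 5, 7, 9, 15, 16]:

lo=0, hi=7, mid=3, arr[mid]=5 -> 5 > 1, search left half
lo=0, hi=2, mid=1, arr[mid]=2 -> 2 > 1, search left half
lo=0, hi=0, mid=0, arr[mid]=1 -> Found target at index 0!

Binary search finds 1 at index 0 after 3 comparisons. The search repeatedly halves the search space by comparing with the middle element.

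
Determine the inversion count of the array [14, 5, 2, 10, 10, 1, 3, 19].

Finding inversions in [14, 5, 2, 10, 10, 1, 3, 19]:

(0, 1): arr[0]=14 > arr[1]=5
(0, 2): arr[0]=14 > arr[2]=2
(0, 3): arr[0]=14 > arr[3]=10
(0, 4): arr[0]=14 > arr[4]=10
(0, 5): arr[0]=14 > arr[5]=1
(0, 6): arr[0]=14 > arr[6]=3
(1, 2): arr[1]=5 > arr[2]=2
(1, 5): arr[1]=5 > arr[5]=1
(1, 6): arr[1]=5 > arr[6]=3
(2, 5): arr[2]=2 > arr[5]=1
(3, 5): arr[3]=10 > arr[5]=1
(3, 6): arr[3]=10 > arr[6]=3
(4, 5): arr[4]=10 > arr[5]=1
(4, 6): arr[4]=10 > arr[6]=3

Total inversions: 14

The array has 14 inversion(s): (0,1), (0,2), (0,3), (0,4), (0,5), (0,6), (1,2), (1,5), (1,6), (2,5), (3,5), (3,6), (4,5), (4,6). Each pair (i,j) satisfies i < j and arr[i] > arr[j].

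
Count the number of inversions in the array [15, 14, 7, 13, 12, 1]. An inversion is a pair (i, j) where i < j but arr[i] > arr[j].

Finding inversions in [15, 14, 7, 13, 12, 1]:

(0, 1): arr[0]=15 > arr[1]=14
(0, 2): arr[0]=15 > arr[2]=7
(0, 3): arr[0]=15 > arr[3]=13
(0, 4): arr[0]=15 > arr[4]=12
(0, 5): arr[0]=15 > arr[5]=1
(1, 2): arr[1]=14 > arr[2]=7
(1, 3): arr[1]=14 > arr[3]=13
(1, 4): arr[1]=14 > arr[4]=12
(1, 5): arr[1]=14 > arr[5]=1
(2, 5): arr[2]=7 > arr[5]=1
(3, 4): arr[3]=13 > arr[4]=12
(3, 5): arr[3]=13 > arr[5]=1
(4, 5): arr[4]=12 > arr[5]=1

Total inversions: 13

The array has 13 inversion(s): (0,1), (0,2), (0,3), (0,4), (0,5), (1,2), (1,3), (1,4), (1,5), (2,5), (3,4), (3,5), (4,5). Each pair (i,j) satisfies i < j and arr[i] > arr[j].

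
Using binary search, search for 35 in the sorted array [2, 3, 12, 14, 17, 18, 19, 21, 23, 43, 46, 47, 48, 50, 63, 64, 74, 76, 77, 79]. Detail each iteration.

Binary search for 35 in [2, 3, 12, 14, 17, 18, 19, 21, 23, 43, 46, 47, 48, 50, 63, 64, 74, 76, 77, 79]:

lo=0, hi=19, mid=9, arr[mid]=43 -> 43 > 35, search left half
lo=0, hi=8, mid=4, arr[mid]=17 -> 17 < 35, search right half
lo=5, hi=8, mid=6, arr[mid]=19 -> 19 < 35, search right half
lo=7, hi=8, mid=7, arr[mid]=21 -> 21 < 35, search right half
lo=8, hi=8, mid=8, arr[mid]=23 -> 23 < 35, search right half
lo=9 > hi=8, target 35 not found

Binary search determines that 35 is not in the array after 5 comparisons. The search space was exhausted without finding the target.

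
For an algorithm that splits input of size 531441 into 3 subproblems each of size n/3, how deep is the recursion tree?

For divide and conquer with division factor 3:

Problem sizes at each level:
Level 0: 531441
Level 1: 177147
Level 2: 59049
Level 3: 19683
Level 4: 6561
Level 5: 2187
Level 6: 729
Level 7: 243
Level 8: 81
Level 9: 27
Level 10: 9
Level 11: 3
Level 12: 1

The root is level 0 and the size-1 base case is level 12 (the tree spans levels 0 through 12, i.e. 13 levels counting the root), so the depth is the number of divisions: log_3(531441) = 12

The recursion tree depth is log_3(531441) = 12. At each level, the problem size is divided by 3, so it takes 12 divisions to reduce to a base case of size 1. The algorithm makes 3 recursive calls at each level.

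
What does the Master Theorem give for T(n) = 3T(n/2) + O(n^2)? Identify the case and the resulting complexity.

Master Theorem for T(n) = 3T(n/2) + O(n^2):

a = 3, b = 2, c = 2
log_b(a) = log_2(3) = 1.5850

Case 3: c = 2 > log_2(3) = 1.5850
T(n) = O(n^2) = O(n^2)

For T(n) = 3T(n/2) + O(n^2): log_2(3) = 1.5850. This is Case 3 of the Master Theorem (c > log_b(a), work dominated by root), giving O(n^2).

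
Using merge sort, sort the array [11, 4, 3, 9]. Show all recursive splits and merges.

Merge sort trace:

Split: [11, 4, 3, 9] -> [11, 4] and [3, 9]
  Split: [11, 4] -> [11] and [4]
  Merge: [11] + [4] -> [4, 11]
  Split: [3, 9] -> [3] and [9]
  Merge: [3] + [9] -> [3, 9]
Merge: [4, 11] + [3, 9] -> [3, 4, 9, 11]

Final sorted array: [3, 4, 9, 11]

The merge sort proceeds by recursively splitting the array and merging sorted halves.
After all merges, the sorted array is [3, 4, 9, 11].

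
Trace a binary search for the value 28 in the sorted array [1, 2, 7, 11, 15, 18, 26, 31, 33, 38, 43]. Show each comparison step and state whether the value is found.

Binary search for 28 in [1, 2, 7, 11, 15, 18, 26, 31, 33, 38, 43]:

lo=0, hi=10, mid=5, arr[mid]=18 -> 18 < 28, search right half
lo=6, hi=10, mid=8, arr[mid]=33 -> 33 > 28, search left half
lo=6, hi=7, mid=6, arr[mid]=26 -> 26 < 28, search right half
lo=7, hi=7, mid=7, arr[mid]=31 -> 31 > 28, search left half
lo=7 > hi=6, target 28 not found

Binary search determines that 28 is not in the array after 4 comparisons. The search space was exhausted without finding the target.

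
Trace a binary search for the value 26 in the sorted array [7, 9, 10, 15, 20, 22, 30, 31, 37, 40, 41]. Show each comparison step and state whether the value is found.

Binary search for 26 in [7, 9, 10, 15, 20, 22, 30, 31, 37, 40, 41]:

lo=0, hi=10, mid=5, arr[mid]=22 -> 22 < 26, search right half
lo=6, hi=10, mid=8, arr[mid]=37 -> 37 > 26, search left half
lo=6, hi=7, mid=6, arr[mid]=30 -> 30 > 26, search left half
lo=6 > hi=5, target 26 not found

Binary search determines that 26 is not in the array after 3 comparisons. The search space was exhausted without finding the target.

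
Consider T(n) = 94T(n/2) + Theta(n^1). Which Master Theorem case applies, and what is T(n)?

Master Theorem for T(n) = 94T(n/2) + O(n^1):

a = 94, b = 2, c = 1
log_b(a) = log_2(94) = 6.5546

Case 1: c = 1 < log_2(94) = 6.5546
T(n) = O(n^(log_2 94))

For T(n) = 94T(n/2) + O(n^1): log_2(94) = 6.5546. This is Case 1 of the Master Theorem (c < log_b(a), work dominated by leaves), giving O(n^(log_2 94)).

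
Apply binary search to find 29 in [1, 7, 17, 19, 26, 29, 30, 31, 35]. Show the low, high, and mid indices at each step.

Binary search for 29 in [1, 7, 17, 19, 26, 29, 30, 31, 35]:

lo=0, hi=8, mid=4, arr[mid]=26 -> 26 < 29, search right half
lo=5, hi=8, mid=6, arr[mid]=30 -> 30 > 29, search left half
lo=5, hi=5, mid=5, arr[mid]=29 -> Found target at index 5!

Binary search finds 29 at index 5 after 3 comparisons. The search repeatedly halves the search space by comparing with the middle element.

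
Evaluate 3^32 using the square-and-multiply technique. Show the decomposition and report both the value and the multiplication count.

Computing 3^32 by squaring (build up from 3^1; each line after the first costs one multiplication):

3^1 = 3
3^2 = (3^1)^2 = 3^2 = 9
3^4 = (3^2)^2 = 9^2 = 81
3^8 = (3^4)^2 = 81^2 = 6561
3^16 = (3^8)^2 = 6561^2 = 43046721
3^32 = (3^16)^2 = 43046721^2 = 1853020188851841

Result: 1853020188851841
Multiplications needed: 5 (5 lines after 3^1)

3^32 = 1853020188851841. Using exponentiation by squaring, this requires 5 multiplications. The key idea: if the exponent is even, square the half-power; if odd, multiply by the base once.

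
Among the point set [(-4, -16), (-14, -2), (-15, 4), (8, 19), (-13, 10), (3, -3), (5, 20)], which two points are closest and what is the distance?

Computing all pairwise distances among 7 points:

d((-4, -16), (-14, -2)) = 17.2047
d((-4, -16), (-15, 4)) = 22.8254
d((-4, -16), (8, 19)) = 37.0
d((-4, -16), (-13, 10)) = 27.5136
d((-4, -16), (3, -3)) = 14.7648
d((-4, -16), (5, 20)) = 37.108
d((-14, -2), (-15, 4)) = 6.0828
d((-14, -2), (8, 19)) = 30.4138
d((-14, -2), (-13, 10)) = 12.0416
d((-14, -2), (3, -3)) = 17.0294
d((-14, -2), (5, 20)) = 29.0689
d((-15, 4), (8, 19)) = 27.4591
d((-15, 4), (-13, 10)) = 6.3246
d((-15, 4), (3, -3)) = 19.3132
d((-15, 4), (5, 20)) = 25.6125
d((8, 19), (-13, 10)) = 22.8473
d((8, 19), (3, -3)) = 22.561
d((8, 19), (5, 20)) = 3.1623 <-- minimum
d((-13, 10), (3, -3)) = 20.6155
d((-13, 10), (5, 20)) = 20.5913
d((3, -3), (5, 20)) = 23.0868

Closest pair: (8, 19) and (5, 20) with distance 3.1623

The closest pair is (8, 19) and (5, 20) with Euclidean distance 3.1623. For 7 points, brute-force pairwise comparison is shown above. For large n, the divide-and-conquer algorithm (sort by x, recurse on halves, check the dividing strip) achieves O(n log n).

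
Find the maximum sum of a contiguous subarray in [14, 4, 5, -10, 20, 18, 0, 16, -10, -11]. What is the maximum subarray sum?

Using Kadane's algorithm on [14, 4, 5, -10, 20, 18, 0, 16, -10, -11]:

Scanning through the array:
Position 1 (value 4): max_ending_here = 18, max_so_far = 18
Position 2 (value 5): max_ending_here = 23, max_so_far = 23
Position 3 (value -10): max_ending_here = 13, max_so_far = 23
Position 4 (value 20): max_ending_here = 33, max_so_far = 33
Position 5 (value 18): max_ending_here = 51, max_so_far = 51
Position 6 (value 0): max_ending_here = 51, max_so_far = 51
Position 7 (value 16): max_ending_here = 67, max_so_far = 67
Position 8 (value -10): max_ending_here = 57, max_so_far = 67
Position 9 (value -11): max_ending_here = 46, max_so_far = 67

Maximum subarray: [14, 4, 5, -10, 20, 18, 0, 16]
Maximum sum: 67

The maximum subarray is [14, 4, 5, -10, 20, 18, 0, 16] with sum 67. This subarray runs from index 0 to index 7.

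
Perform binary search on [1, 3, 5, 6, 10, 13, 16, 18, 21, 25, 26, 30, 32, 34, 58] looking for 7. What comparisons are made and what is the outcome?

Binary search for 7 in [1, 3, 5, 6, 10, 13, 16, 18, 21, 25, 26, 30, 32, 34, 58]:

lo=0, hi=14, mid=7, arr[mid]=18 -> 18 > 7, search left half
lo=0, hi=6, mid=3, arr[mid]=6 -> 6 < 7, search right half
lo=4, hi=6, mid=5, arr[mid]=13 -> 13 > 7, search left half
lo=4, hi=4, mid=4, arr[mid]=10 -> 10 > 7, search left half
lo=4 > hi=3, target 7 not found

Binary search determines that 7 is not in the array after 4 comparisons. The search space was exhausted without finding the target.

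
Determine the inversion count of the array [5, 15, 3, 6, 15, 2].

Finding inversions in [5, 15, 3, 6, 15, 2]:

(0, 2): arr[0]=5 > arr[2]=3
(0, 5): arr[0]=5 > arr[5]=2
(1, 2): arr[1]=15 > arr[2]=3
(1, 3): arr[1]=15 > arr[3]=6
(1, 5): arr[1]=15 > arr[5]=2
(2, 5): arr[2]=3 > arr[5]=2
(3, 5): arr[3]=6 > arr[5]=2
(4, 5): arr[4]=15 > arr[5]=2

Total inversions: 8

The array has 8 inversion(s): (0,2), (0,5), (1,2), (1,3), (1,5), (2,5), (3,5), (4,5). Each pair (i,j) satisfies i < j and arr[i] > arr[j].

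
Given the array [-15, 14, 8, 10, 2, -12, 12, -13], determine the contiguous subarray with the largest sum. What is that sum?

Using Kadane's algorithm on [-15, 14, 8, 10, 2, -12, 12, -13]:

Scanning through the array:
Position 1 (value 14): max_ending_here = 14, max_so_far = 14
Position 2 (value 8): max_ending_here = 22, max_so_far = 22
Position 3 (value 10): max_ending_here = 32, max_so_far = 32
Position 4 (value 2): max_ending_here = 34, max_so_far = 34
Position 5 (value -12): max_ending_here = 22, max_so_far = 34
Position 6 (value 12): max_ending_here = 34, max_so_far = 34
Position 7 (value -13): max_ending_here = 21, max_so_far = 34

Maximum subarray: [14, 8, 10, 2]
Maximum sum: 34

The maximum subarray is [14, 8, 10, 2] with sum 34. This subarray runs from index 1 to index 4.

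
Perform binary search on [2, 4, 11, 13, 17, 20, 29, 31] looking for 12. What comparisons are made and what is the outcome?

Binary search for 12 in [2, 4, 11, 13, 17, 20, 29, 31]:

lo=0, hi=7, mid=3, arr[mid]=13 -> 13 > 12, search left half
lo=0, hi=2, mid=1, arr[mid]=4 -> 4 < 12, search right half
lo=2, hi=2, mid=2, arr[mid]=11 -> 11 < 12, search right half
lo=3 > hi=2, target 12 not found

Binary search determines that 12 is not in the array after 3 comparisons. The search space was exhausted without finding the target.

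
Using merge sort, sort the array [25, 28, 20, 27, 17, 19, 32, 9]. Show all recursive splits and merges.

Merge sort trace:

Split: [25, 28, 20, 27, 17, 19, 32, 9] -> [25, 28, 20, 27] and [17, 19, 32, 9]
  Split: [25, 28, 20, 27] -> [25, 28] and [20, 27]
    Split: [25, 28] -> [25] and [28]
    Merge: [25] + [28] -> [25, 28]
    Split: [20, 27] -> [20] and [27]
    Merge: [20] + [27] -> [20, 27]
  Merge: [25, 28] + [20, 27] -> [20, 25, 27, 28]
  Split: [17, 19, 32, 9] -> [17, 19] and [32, 9]
    Split: [17, 19] -> [17] and [19]
    Merge: [17] + [19] -> [17, 19]
    Split: [32, 9] -> [32] and [9]
    Merge: [32] + [9] -> [9, 32]
  Merge: [17, 19] + [9, 32] -> [9, 17, 19, 32]
Merge: [20, 25, 27, 28] + [9, 17, 19, 32] -> [9, 17, 19, 20, 25, 27, 28, 32]

Final sorted array: [9, 17, 19, 20, 25, 27, 28, 32]

The merge sort proceeds by recursively splitting the array and merging sorted halves.
After all merges, the sorted array is [9, 17, 19, 20, 25, 27, 28, 32].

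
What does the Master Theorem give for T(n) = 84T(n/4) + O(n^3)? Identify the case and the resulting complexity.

Master Theorem for T(n) = 84T(n/4) + O(n^3):

a = 84, b = 4, c = 3
log_b(a) = log_4(84) = 3.1962

Case 1: c = 3 < log_4(84) = 3.1962
T(n) = O(n^(log_4 84))

For T(n) = 84T(n/4) + O(n^3): log_4(84) = 3.1962. This is Case 1 of the Master Theorem (c < log_b(a), work dominated by leaves), giving O(n^(log_4 84)).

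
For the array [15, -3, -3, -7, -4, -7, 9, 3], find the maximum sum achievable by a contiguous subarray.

Using Kadane's algorithm on [15, -3, -3, -7, -4, -7, 9, 3]:

Scanning through the array:
Position 1 (value -3): max_ending_here = 12, max_so_far = 15
Position 2 (value -3): max_ending_here = 9, max_so_far = 15
Position 3 (value -7): max_ending_here = 2, max_so_far = 15
Position 4 (value -4): max_ending_here = -2, max_so_far = 15
Position 5 (value -7): max_ending_here = -7, max_so_far = 15
Position 6 (value 9): max_ending_here = 9, max_so_far = 15
Position 7 (value 3): max_ending_here = 12, max_so_far = 15

Maximum subarray: [15]
Maximum sum: 15

The maximum subarray is [15] with sum 15. This subarray runs from index 0 to index 0.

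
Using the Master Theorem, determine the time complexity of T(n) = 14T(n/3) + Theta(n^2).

Master Theorem for T(n) = 14T(n/3) + O(n^2):

a = 14, b = 3, c = 2
log_b(a) = log_3(14) = 2.4022

Case 1: c = 2 < log_3(14) = 2.4022
T(n) = O(n^(log_3 14))

For T(n) = 14T(n/3) + O(n^2): log_3(14) = 2.4022. This is Case 1 of the Master Theorem (c < log_b(a), work dominated by leaves), giving O(n^(log_3 14)).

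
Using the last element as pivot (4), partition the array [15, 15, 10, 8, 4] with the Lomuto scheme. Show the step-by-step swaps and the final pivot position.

Lomuto partition with pivot = 4:

Initial array: [15, 15, 10, 8, 4]

arr[0]=15 > 4: no swap
arr[1]=15 > 4: no swap
arr[2]=10 > 4: no swap
arr[3]=8 > 4: no swap

Place pivot at position 0: [4, 15, 10, 8, 15]
Pivot position: 0

After partitioning with pivot 4, the array becomes [4, 15, 10, 8, 15]. The pivot is placed at index 0. All elements to the left of the pivot are <= 4, and all elements to the right are > 4.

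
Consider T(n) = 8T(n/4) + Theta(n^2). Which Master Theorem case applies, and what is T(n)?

Master Theorem for T(n) = 8T(n/4) + O(n^2):

a = 8, b = 4, c = 2
log_b(a) = log_4(8) = 1.5000

Case 3: c = 2 > log_4(8) = 1.5000
T(n) = O(n^2) = O(n^2)

For T(n) = 8T(n/4) + O(n^2): log_4(8) = 1.5000. This is Case 3 of the Master Theorem (c > log_b(a), work dominated by root), giving O(n^2).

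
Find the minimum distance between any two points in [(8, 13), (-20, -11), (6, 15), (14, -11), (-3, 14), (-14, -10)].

Computing all pairwise distances among 6 points:

d((8, 13), (-20, -11)) = 36.8782
d((8, 13), (6, 15)) = 2.8284 <-- minimum
d((8, 13), (14, -11)) = 24.7386
d((8, 13), (-3, 14)) = 11.0454
d((8, 13), (-14, -10)) = 31.8277
d((-20, -11), (6, 15)) = 36.7696
d((-20, -11), (14, -11)) = 34.0
d((-20, -11), (-3, 14)) = 30.2324
d((-20, -11), (-14, -10)) = 6.0828
d((6, 15), (14, -11)) = 27.2029
d((6, 15), (-3, 14)) = 9.0554
d((6, 15), (-14, -10)) = 32.0156
d((14, -11), (-3, 14)) = 30.2324
d((14, -11), (-14, -10)) = 28.0179
d((-3, 14), (-14, -10)) = 26.4008

Closest pair: (8, 13) and (6, 15) with distance 2.8284

The closest pair is (8, 13) and (6, 15) with Euclidean distance 2.8284. For 6 points, brute-force pairwise comparison is shown above. For large n, the divide-and-conquer algorithm (sort by x, recurse on halves, check the dividing strip) achieves O(n log n).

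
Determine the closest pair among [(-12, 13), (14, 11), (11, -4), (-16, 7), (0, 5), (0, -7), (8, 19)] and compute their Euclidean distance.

Computing all pairwise distances among 7 points:

d((-12, 13), (14, 11)) = 26.0768
d((-12, 13), (11, -4)) = 28.6007
d((-12, 13), (-16, 7)) = 7.2111 <-- minimum
d((-12, 13), (0, 5)) = 14.4222
d((-12, 13), (0, -7)) = 23.3238
d((-12, 13), (8, 19)) = 20.8806
d((14, 11), (11, -4)) = 15.2971
d((14, 11), (-16, 7)) = 30.2655
d((14, 11), (0, 5)) = 15.2315
d((14, 11), (0, -7)) = 22.8035
d((14, 11), (8, 19)) = 10.0
d((11, -4), (-16, 7)) = 29.1548
d((11, -4), (0, 5)) = 14.2127
d((11, -4), (0, -7)) = 11.4018
d((11, -4), (8, 19)) = 23.1948
d((-16, 7), (0, 5)) = 16.1245
d((-16, 7), (0, -7)) = 21.2603
d((-16, 7), (8, 19)) = 26.8328
d((0, 5), (0, -7)) = 12.0
d((0, 5), (8, 19)) = 16.1245
d((0, -7), (8, 19)) = 27.2029

Closest pair: (-12, 13) and (-16, 7) with distance 7.2111

The closest pair is (-12, 13) and (-16, 7) with Euclidean distance 7.2111. For 7 points, brute-force pairwise comparison is shown above. For large n, the divide-and-conquer algorithm (sort by x, recurse on halves, check the dividing strip) achieves O(n log n).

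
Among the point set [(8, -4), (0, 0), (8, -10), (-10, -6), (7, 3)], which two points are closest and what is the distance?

Computing all pairwise distances among 5 points:

d((8, -4), (0, 0)) = 8.9443
d((8, -4), (8, -10)) = 6.0 <-- minimum
d((8, -4), (-10, -6)) = 18.1108
d((8, -4), (7, 3)) = 7.0711
d((0, 0), (8, -10)) = 12.8062
d((0, 0), (-10, -6)) = 11.6619
d((0, 0), (7, 3)) = 7.6158
d((8, -10), (-10, -6)) = 18.4391
d((8, -10), (7, 3)) = 13.0384
d((-10, -6), (7, 3)) = 19.2354

Closest pair: (8, -4) and (8, -10) with distance 6.0

The closest pair is (8, -4) and (8, -10) with Euclidean distance 6.0. For 5 points, brute-force pairwise comparison is shown above. For large n, the divide-and-conquer algorithm (sort by x, recurse on halves, check the dividing strip) achieves O(n log n).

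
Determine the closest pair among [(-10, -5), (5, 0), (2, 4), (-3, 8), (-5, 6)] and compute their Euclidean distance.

Computing all pairwise distances among 5 points:

d((-10, -5), (5, 0)) = 15.8114
d((-10, -5), (2, 4)) = 15.0
d((-10, -5), (-3, 8)) = 14.7648
d((-10, -5), (-5, 6)) = 12.083
d((5, 0), (2, 4)) = 5.0
d((5, 0), (-3, 8)) = 11.3137
d((5, 0), (-5, 6)) = 11.6619
d((2, 4), (-3, 8)) = 6.4031
d((2, 4), (-5, 6)) = 7.2801
d((-3, 8), (-5, 6)) = 2.8284 <-- minimum

Closest pair: (-3, 8) and (-5, 6) with distance 2.8284

The closest pair is (-3, 8) and (-5, 6) with Euclidean distance 2.8284. For 5 points, brute-force pairwise comparison is shown above. For large n, the divide-and-conquer algorithm (sort by x, recurse on halves, check the dividing strip) achieves O(n log n).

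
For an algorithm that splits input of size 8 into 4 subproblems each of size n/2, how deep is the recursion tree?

For divide and conquer with division factor 2:

Problem sizes at each level:
Level 0: 8
Level 1: 4
Level 2: 2
Level 3: 1

The root is level 0 and the size-1 base case is level 3 (the tree spans levels 0 through 3, i.e. 4 levels counting the root), so the depth is the number of divisions: log_2(8) = 3

The recursion tree depth is log_2(8) = 3. At each level, the problem size is divided by 2, so it takes 3 divisions to reduce to a base case of size 1. The algorithm makes 4 recursive calls at each level.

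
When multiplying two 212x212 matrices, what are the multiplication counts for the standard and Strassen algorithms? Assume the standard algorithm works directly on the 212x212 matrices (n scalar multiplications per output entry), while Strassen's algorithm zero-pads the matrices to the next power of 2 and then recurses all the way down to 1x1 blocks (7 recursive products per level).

Matrix multiplication for 212x212 matrices:

Strassen's algorithm requires power-of-2 dimensions. Pad 212x212 to 256x256 (next power of 2).

Standard algorithm: 212^3 = 9528128 multiplications
Strassen's algorithm: 7^(log2(256)) = 7^8 = 5764801 multiplications
Savings: 9528128 - 5764801 = 3763327 multiplications

Standard: 9528128 multiplications (212^3). Strassen: 5764801 multiplications (7^8, after padding to 256x256). Strassen reduces 8 recursive multiplications to 7 at each level.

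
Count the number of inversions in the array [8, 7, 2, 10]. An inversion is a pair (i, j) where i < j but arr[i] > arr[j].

Finding inversions in [8, 7, 2, 10]:

(0, 1): arr[0]=8 > arr[1]=7
(0, 2): arr[0]=8 > arr[2]=2
(1, 2): arr[1]=7 > arr[2]=2

Total inversions: 3

The array has 3 inversion(s): (0,1), (0,2), (1,2). Each pair (i,j) satisfies i < j and arr[i] > arr[j].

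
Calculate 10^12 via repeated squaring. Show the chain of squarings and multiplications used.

Computing 10^12 by squaring (build up from 10^1; each line after the first costs one multiplication):

10^1 = 10
10^2 = (10^1)^2 = 10^2 = 100
10^3 = 10 * 10^2 = 10 * 100 = 1000
10^6 = (10^3)^2 = 1000^2 = 1000000
10^12 = (10^6)^2 = 1000000^2 = 1000000000000

Result: 1000000000000
Multiplications needed: 4 (4 lines after 10^1)

10^12 = 1000000000000. Using exponentiation by squaring, this requires 4 multiplications. The key idea: if the exponent is even, square the half-power; if odd, multiply by the base once.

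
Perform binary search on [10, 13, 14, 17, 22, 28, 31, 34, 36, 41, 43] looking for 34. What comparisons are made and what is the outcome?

Binary search for 34 in [10, 13, 14, 17, 22, 28, 31, 34, 36, 41, 43]:

lo=0, hi=10, mid=5, arr[mid]=28 -> 28 < 34, search right half
lo=6, hi=10, mid=8, arr[mid]=36 -> 36 > 34, search left half
lo=6, hi=7, mid=6, arr[mid]=31 -> 31 < 34, search right half
lo=7, hi=7, mid=7, arr[mid]=34 -> Found target at index 7!

Binary search finds 34 at index 7 after 4 comparisons. The search repeatedly halves the search space by comparing with the middle element.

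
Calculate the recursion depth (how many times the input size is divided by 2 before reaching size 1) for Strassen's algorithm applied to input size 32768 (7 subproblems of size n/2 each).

For divide and conquer with division factor 2:

Problem sizes at each level:
Level 0: 32768
Level 1: 16384
Level 2: 8192
Level 3: 4096
Level 4: 2048
Level 5: 1024
Level 6: 512
Level 7: 256
Level 8: 128
Level 9: 64
Level 10: 32
Level 11: 16
Level 12: 8
Level 13: 4
Level 14: 2
Level 15: 1

The root is level 0 and the size-1 base case is level 15 (the tree spans levels 0 through 15, i.e. 16 levels counting the root), so the depth is the number of divisions: log_2(32768) = 15

The recursion tree depth is log_2(32768) = 15. At each level, the problem size is divided by 2, so it takes 15 divisions to reduce to a base case of size 1. The algorithm makes 7 recursive calls at each level.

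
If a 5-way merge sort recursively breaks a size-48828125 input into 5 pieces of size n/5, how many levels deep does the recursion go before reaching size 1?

For divide and conquer with division factor 5:

Problem sizes at each level:
Level 0: 48828125
Level 1: 9765625
Level 2: 1953125
Level 3: 390625
Level 4: 78125
Level 5: 15625
Level 6: 3125
Level 7: 625
Level 8: 125
Level 9: 25
Level 10: 5
Level 11: 1

The root is level 0 and the size-1 base case is level 11 (the tree spans levels 0 through 11, i.e. 12 levels counting the root), so the depth is the number of divisions: log_5(48828125) = 11

The recursion tree depth is log_5(48828125) = 11. At each level, the problem size is divided by 5, so it takes 11 divisions to reduce to a base case of size 1. The algorithm makes 5 recursive calls at each level.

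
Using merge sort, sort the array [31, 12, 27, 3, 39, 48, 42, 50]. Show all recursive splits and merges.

Merge sort trace:

Split: [31, 12, 27, 3, 39, 48, 42, 50] -> [31, 12, 27, 3] and [39, 48, 42, 50]
  Split: [31, 12, 27, 3] -> [31, 12] and [27, 3]
    Split: [31, 12] -> [31] and [12]
    Merge: [31] + [12] -> [12, 31]
    Split: [27, 3] -> [27] and [3]
    Merge: [27] + [3] -> [3, 27]
  Merge: [12, 31] + [3, 27] -> [3, 12, 27, 31]
  Split: [39, 48, 42, 50] -> [39, 48] and [42, 50]
    Split: [39, 48] -> [39] and [48]
    Merge: [39] + [48] -> [39, 48]
    Split: [42, 50] -> [42] and [50]
    Merge: [42] + [50] -> [42, 50]
  Merge: [39, 48] + [42, 50] -> [39, 42, 48, 50]
Merge: [3, 12, 27, 31] + [39, 42, 48, 50] -> [3, 12, 27, 31, 39, 42, 48, 50]

Final sorted array: [3, 12, 27, 31, 39, 42, 48, 50]

The merge sort proceeds by recursively splitting the array and merging sorted halves.
After all merges, the sorted array is [3, 12, 27, 31, 39, 42, 48, 50].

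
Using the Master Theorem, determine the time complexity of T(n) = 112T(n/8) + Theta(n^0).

Master Theorem for T(n) = 112T(n/8) + O(n^0):

a = 112, b = 8, c = 0
log_b(a) = log_8(112) = 2.2691

Case 1: c = 0 < log_8(112) = 2.2691
T(n) = O(n^(log_8 112))

For T(n) = 112T(n/8) + O(n^0): log_8(112) = 2.2691. This is Case 1 of the Master Theorem (c < log_b(a), work dominated by leaves), giving O(n^(log_8 112)).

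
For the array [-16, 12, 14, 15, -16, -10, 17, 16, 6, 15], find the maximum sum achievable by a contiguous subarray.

Using Kadane's algorithm on [-16, 12, 14, 15, -16, -10, 17, 16, 6, 15]:

Scanning through the array:
Position 1 (value 12): max_ending_here = 12, max_so_far = 12
Position 2 (value 14): max_ending_here = 26, max_so_far = 26
Position 3 (value 15): max_ending_here = 41, max_so_far = 41
Position 4 (value -16): max_ending_here = 25, max_so_far = 41
Position 5 (value -10): max_ending_here = 15, max_so_far = 41
Position 6 (value 17): max_ending_here = 32, max_so_far = 41
Position 7 (value 16): max_ending_here = 48, max_so_far = 48
Position 8 (value 6): max_ending_here = 54, max_so_far = 54
Position 9 (value 15): max_ending_here = 69, max_so_far = 69

Maximum subarray: [12, 14, 15, -16, -10, 17, 16, 6, 15]
Maximum sum: 69

The maximum subarray is [12, 14, 15, -16, -10, 17, 16, 6, 15] with sum 69. This subarray runs from index 1 to index 9.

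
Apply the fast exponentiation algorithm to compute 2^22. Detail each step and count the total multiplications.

Computing 2^22 by squaring (build up from 2^1; each line after the first costs one multiplication):

2^1 = 2
2^2 = (2^1)^2 = 2^2 = 4
2^4 = (2^2)^2 = 4^2 = 16
2^5 = 2 * 2^4 = 2 * 16 = 32
2^10 = (2^5)^2 = 32^2 = 1024
2^11 = 2 * 2^10 = 2 * 1024 = 2048
2^22 = (2^11)^2 = 2048^2 = 4194304

Result: 4194304
Multiplications needed: 6 (6 lines after 2^1)

2^22 = 4194304. Using exponentiation by squaring, this requires 6 multiplications. The key idea: if the exponent is even, square the half-power; if odd, multiply by the base once.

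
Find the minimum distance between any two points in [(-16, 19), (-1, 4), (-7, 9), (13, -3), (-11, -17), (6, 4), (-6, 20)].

Computing all pairwise distances among 7 points:

d((-16, 19), (-1, 4)) = 21.2132
d((-16, 19), (-7, 9)) = 13.4536
d((-16, 19), (13, -3)) = 36.4005
d((-16, 19), (-11, -17)) = 36.3456
d((-16, 19), (6, 4)) = 26.6271
d((-16, 19), (-6, 20)) = 10.0499
d((-1, 4), (-7, 9)) = 7.8102
d((-1, 4), (13, -3)) = 15.6525
d((-1, 4), (-11, -17)) = 23.2594
d((-1, 4), (6, 4)) = 7.0 <-- minimum
d((-1, 4), (-6, 20)) = 16.7631
d((-7, 9), (13, -3)) = 23.3238
d((-7, 9), (-11, -17)) = 26.3059
d((-7, 9), (6, 4)) = 13.9284
d((-7, 9), (-6, 20)) = 11.0454
d((13, -3), (-11, -17)) = 27.7849
d((13, -3), (6, 4)) = 9.8995
d((13, -3), (-6, 20)) = 29.8329
d((-11, -17), (6, 4)) = 27.0185
d((-11, -17), (-6, 20)) = 37.3363
d((6, 4), (-6, 20)) = 20.0

Closest pair: (-1, 4) and (6, 4) with distance 7.0

The closest pair is (-1, 4) and (6, 4) with Euclidean distance 7.0. For 7 points, brute-force pairwise comparison is shown above. For large n, the divide-and-conquer algorithm (sort by x, recurse on halves, check the dividing strip) achieves O(n log n).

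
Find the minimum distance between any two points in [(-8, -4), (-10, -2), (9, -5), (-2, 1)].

Computing all pairwise distances among 4 points:

d((-8, -4), (-10, -2)) = 2.8284 <-- minimum
d((-8, -4), (9, -5)) = 17.0294
d((-8, -4), (-2, 1)) = 7.8102
d((-10, -2), (9, -5)) = 19.2354
d((-10, -2), (-2, 1)) = 8.544
d((9, -5), (-2, 1)) = 12.53

Closest pair: (-8, -4) and (-10, -2) with distance 2.8284

The closest pair is (-8, -4) and (-10, -2) with Euclidean distance 2.8284. For 4 points, brute-force pairwise comparison is shown above. For large n, the divide-and-conquer algorithm (sort by x, recurse on halves, check the dividing strip) achieves O(n log n).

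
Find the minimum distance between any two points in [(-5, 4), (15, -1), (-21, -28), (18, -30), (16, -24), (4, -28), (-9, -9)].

Computing all pairwise distances among 7 points:

d((-5, 4), (15, -1)) = 20.6155
d((-5, 4), (-21, -28)) = 35.7771
d((-5, 4), (18, -30)) = 41.0488
d((-5, 4), (16, -24)) = 35.0
d((-5, 4), (4, -28)) = 33.2415
d((-5, 4), (-9, -9)) = 13.6015
d((15, -1), (-21, -28)) = 45.0
d((15, -1), (18, -30)) = 29.1548
d((15, -1), (16, -24)) = 23.0217
d((15, -1), (4, -28)) = 29.1548
d((15, -1), (-9, -9)) = 25.2982
d((-21, -28), (18, -30)) = 39.0512
d((-21, -28), (16, -24)) = 37.2156
d((-21, -28), (4, -28)) = 25.0
d((-21, -28), (-9, -9)) = 22.4722
d((18, -30), (16, -24)) = 6.3246 <-- minimum
d((18, -30), (4, -28)) = 14.1421
d((18, -30), (-9, -9)) = 34.2053
d((16, -24), (4, -28)) = 12.6491
d((16, -24), (-9, -9)) = 29.1548
d((4, -28), (-9, -9)) = 23.0217

Closest pair: (18, -30) and (16, -24) with distance 6.3246

The closest pair is (18, -30) and (16, -24) with Euclidean distance 6.3246. For 7 points, brute-force pairwise comparison is shown above. For large n, the divide-and-conquer algorithm (sort by x, recurse on halves, check the dividing strip) achieves O(n log n).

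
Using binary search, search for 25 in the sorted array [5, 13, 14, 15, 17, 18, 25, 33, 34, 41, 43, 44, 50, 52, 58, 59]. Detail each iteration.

Binary search for 25 in [5, 13, 14, 15, 17, 18, 25, 33, 34, 41, 43, 44, 50, 52, 58, 59]:

lo=0, hi=15, mid=7, arr[mid]=33 -> 33 > 25, search left half
lo=0, hi=6, mid=3, arr[mid]=15 -> 15 < 25, search right half
lo=4, hi=6, mid=5, arr[mid]=18 -> 18 < 25, search right half
lo=6, hi=6, mid=6, arr[mid]=25 -> Found target at index 6!

Binary search finds 25 at index 6 after 4 comparisons. The search repeatedly halves the search space by comparing with the middle element.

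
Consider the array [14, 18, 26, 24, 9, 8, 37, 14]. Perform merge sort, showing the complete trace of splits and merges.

Merge sort trace:

Split: [14, 18, 26, 24, 9, 8, 37, 14] -> [14, 18, 26, 24] and [9, 8, 37, 14]
  Split: [14, 18, 26, 24] -> [14, 18] and [26, 24]
    Split: [14, 18] -> [14] and [18]
    Merge: [14] + [18] -> [14, 18]
    Split: [26, 24] -> [26] and [24]
    Merge: [26] + [24] -> [24, 26]
  Merge: [14, 18] + [24, 26] -> [14, 18, 24, 26]
  Split: [9, 8, 37, 14] -> [9, 8] and [37, 14]
    Split: [9, 8] -> [9] and [8]
    Merge: [9] + [8] -> [8, 9]
    Split: [37, 14] -> [37] and [14]
    Merge: [37] + [14] -> [14, 37]
  Merge: [8, 9] + [14, 37] -> [8, 9, 14, 37]
Merge: [14, 18, 24, 26] + [8, 9, 14, 37] -> [8, 9, 14, 14, 18, 24, 26, 37]

Final sorted array: [8, 9, 14, 14, 18, 24, 26, 37]

The merge sort proceeds by recursively splitting the array and merging sorted halves.
After all merges, the sorted array is [8, 9, 14, 14, 18, 24, 26, 37].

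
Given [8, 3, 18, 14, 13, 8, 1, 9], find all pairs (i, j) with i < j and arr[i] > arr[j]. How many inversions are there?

Finding inversions in [8, 3, 18, 14, 13, 8, 1, 9]:

(0, 1): arr[0]=8 > arr[1]=3
(0, 6): arr[0]=8 > arr[6]=1
(1, 6): arr[1]=3 > arr[6]=1
(2, 3): arr[2]=18 > arr[3]=14
(2, 4): arr[2]=18 > arr[4]=13
(2, 5): arr[2]=18 > arr[5]=8
(2, 6): arr[2]=18 > arr[6]=1
(2, 7): arr[2]=18 > arr[7]=9
(3, 4): arr[3]=14 > arr[4]=13
(3, 5): arr[3]=14 > arr[5]=8
(3, 6): arr[3]=14 > arr[6]=1
(3, 7): arr[3]=14 > arr[7]=9
(4, 5): arr[4]=13 > arr[5]=8
(4, 6): arr[4]=13 > arr[6]=1
(4, 7): arr[4]=13 > arr[7]=9
(5, 6): arr[5]=8 > arr[6]=1

Total inversions: 16

The array has 16 inversion(s): (0,1), (0,6), (1,6), (2,3), (2,4), (2,5), (2,6), (2,7), (3,4), (3,5), (3,6), (3,7), (4,5), (4,6), (4,7), (5,6). Each pair (i,j) satisfies i < j and arr[i] > arr[j].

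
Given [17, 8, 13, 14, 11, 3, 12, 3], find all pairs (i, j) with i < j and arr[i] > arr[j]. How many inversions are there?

Finding inversions in [17, 8, 13, 14, 11, 3, 12, 3]:

(0, 1): arr[0]=17 > arr[1]=8
(0, 2): arr[0]=17 > arr[2]=13
(0, 3): arr[0]=17 > arr[3]=14
(0, 4): arr[0]=17 > arr[4]=11
(0, 5): arr[0]=17 > arr[5]=3
(0, 6): arr[0]=17 > arr[6]=12
(0, 7): arr[0]=17 > arr[7]=3
(1, 5): arr[1]=8 > arr[5]=3
(1, 7): arr[1]=8 > arr[7]=3
(2, 4): arr[2]=13 > arr[4]=11
(2, 5): arr[2]=13 > arr[5]=3
(2, 6): arr[2]=13 > arr[6]=12
(2, 7): arr[2]=13 > arr[7]=3
(3, 4): arr[3]=14 > arr[4]=11
(3, 5): arr[3]=14 > arr[5]=3
(3, 6): arr[3]=14 > arr[6]=12
(3, 7): arr[3]=14 > arr[7]=3
(4, 5): arr[4]=11 > arr[5]=3
(4, 7): arr[4]=11 > arr[7]=3
(6, 7): arr[6]=12 > arr[7]=3

Total inversions: 20

The array has 20 inversion(s): (0,1), (0,2), (0,3), (0,4), (0,5), (0,6), (0,7), (1,5), (1,7), (2,4), (2,5), (2,6), (2,7), (3,4), (3,5), (3,6), (3,7), (4,5), (4,7), (6,7). Each pair (i,j) satisfies i < j and arr[i] > arr[j].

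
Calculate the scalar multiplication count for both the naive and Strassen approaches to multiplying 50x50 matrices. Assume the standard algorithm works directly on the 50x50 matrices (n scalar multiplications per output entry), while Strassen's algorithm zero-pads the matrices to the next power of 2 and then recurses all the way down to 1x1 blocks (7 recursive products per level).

Matrix multiplication for 50x50 matrices:

Strassen's algorithm requires power-of-2 dimensions. Pad 50x50 to 64x64 (next power of 2).

Standard algorithm: 50^3 = 125000 multiplications
Strassen's algorithm: 7^(log2(64)) = 7^6 = 117649 multiplications
Savings: 125000 - 117649 = 7351 multiplications

Standard: 125000 multiplications (50^3). Strassen: 117649 multiplications (7^6, after padding to 64x64). Strassen reduces 8 recursive multiplications to 7 at each level.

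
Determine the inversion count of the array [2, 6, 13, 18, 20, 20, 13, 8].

Finding inversions in [2, 6, 13, 18, 20, 20, 13, 8]:

(2, 7): arr[2]=13 > arr[7]=8
(3, 6): arr[3]=18 > arr[6]=13
(3, 7): arr[3]=18 > arr[7]=8
(4, 6): arr[4]=20 > arr[6]=13
(4, 7): arr[4]=20 > arr[7]=8
(5, 6): arr[5]=20 > arr[6]=13
(5, 7): arr[5]=20 > arr[7]=8
(6, 7): arr[6]=13 > arr[7]=8

Total inversions: 8

The array has 8 inversion(s): (2,7), (3,6), (3,7), (4,6), (4,7), (5,6), (5,7), (6,7). Each pair (i,j) satisfies i < j and arr[i] > arr[j].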